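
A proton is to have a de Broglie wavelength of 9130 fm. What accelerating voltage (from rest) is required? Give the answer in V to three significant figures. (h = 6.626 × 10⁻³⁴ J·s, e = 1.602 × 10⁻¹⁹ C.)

V = 9.83 V

p = h/λ = 6.626 × 10⁻³⁴ / 9.130 × 10⁻¹² = 7.257 × 10⁻²³ kg·m/s.
KE = p²/(2m) = 1.574 × 10⁻¹⁸ J.
V = KE/e = 1.574 × 10⁻¹⁸ / (1.602 × 10⁻¹⁹) = 9.83 V.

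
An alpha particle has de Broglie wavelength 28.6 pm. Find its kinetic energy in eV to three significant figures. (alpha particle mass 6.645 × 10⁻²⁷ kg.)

KE = 0.252 eV

p = h/λ = 6.626 × 10⁻³⁴ / 2.860 × 10⁻¹¹ = 2.317 × 10⁻²³ kg·m/s.
KE = p²/(2m) = (2.317 × 10⁻²³)² / (2 × 6.645 × 10⁻²⁷) = 4.039 × 10⁻²⁰ J = 0.252 eV.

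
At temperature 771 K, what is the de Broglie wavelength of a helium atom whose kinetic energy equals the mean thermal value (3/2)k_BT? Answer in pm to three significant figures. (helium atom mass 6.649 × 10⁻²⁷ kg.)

KE = (3/2)k_BT = 1.5 × 1.381 × 10⁻²³ × 771 = 1.597 × 10⁻²⁰ J.
p = √(2mKE) = √(2 × 6.649 × 10⁻²⁷ × 1.597 × 10⁻²⁰) = 1.457 × 10⁻²³ kg·m/s.
λ = h/p = 4.55 × 10⁻¹¹ m = 45.5 pm.

λ = 45.5 pm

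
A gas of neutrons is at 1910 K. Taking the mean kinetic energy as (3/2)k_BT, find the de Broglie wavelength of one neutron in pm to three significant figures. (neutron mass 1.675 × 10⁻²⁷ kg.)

KE = (3/2)k_BT = 1.5 × 1.381 × 10⁻²³ × 1910 = 3.957 × 10⁻²⁰ J.
p = √(2mKE) = √(2 × 1.675 × 10⁻²⁷ × 3.957 × 10⁻²⁰) = 1.151 × 10⁻²³ kg·m/s.
λ = h/p = 5.76 × 10⁻¹¹ m = 57.6 pm.

λ = 57.6 pm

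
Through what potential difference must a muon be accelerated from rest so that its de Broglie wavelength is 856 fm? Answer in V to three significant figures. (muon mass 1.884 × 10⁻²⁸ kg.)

p = h/λ = 6.626 × 10⁻³⁴ / 8.560 × 10⁻¹³ = 7.741 × 10⁻²² kg·m/s.
KE = p²/(2m) = 1.590 × 10⁻¹⁵ J.
V = KE/e = 1.590 × 10⁻¹⁵ / (1.602 × 10⁻¹⁹) = 9930 V.

V = 9930 V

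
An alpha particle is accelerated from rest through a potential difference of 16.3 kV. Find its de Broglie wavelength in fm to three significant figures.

KE = 2eV = 2 × 1.602 × 10⁻¹⁹ × 1.630 × 10⁴ = 5.223 × 10⁻¹⁵ J.
p = √(2mKE) = √(2 × 6.645 × 10⁻²⁷ × 5.223 × 10⁻¹⁵) = 8.331 × 10⁻²¹ kg·m/s.
λ = h/p = 6.626 × 10⁻³⁴ / 8.331 × 10⁻²¹ = 7.95 × 10⁻¹⁴ m = 79.5 fm.

λ = 79.5 fm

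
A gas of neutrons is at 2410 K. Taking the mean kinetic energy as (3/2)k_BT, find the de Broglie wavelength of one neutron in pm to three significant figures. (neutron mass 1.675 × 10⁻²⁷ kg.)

λ = 51.2 pm

KE = (3/2)k_BT = 1.5 × 1.381 × 10⁻²³ × 2410 = 4.992 × 10⁻²⁰ J.
p = √(2mKE) = √(2 × 1.675 × 10⁻²⁷ × 4.992 × 10⁻²⁰) = 1.293 × 10⁻²³ kg·m/s.
λ = h/p = 5.12 × 10⁻¹¹ m = 51.2 pm.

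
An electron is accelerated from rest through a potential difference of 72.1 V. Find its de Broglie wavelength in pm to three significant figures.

λ = 144 pm

KE = eV = 1.602 × 10⁻¹⁹ × 72.10 = 1.155 × 10⁻¹⁷ J.
p = √(2mKE) = √(2 × 9.109 × 10⁻³¹ × 1.155 × 10⁻¹⁷) = 4.587 × 10⁻²⁴ kg·m/s.
λ = h/p = 6.626 × 10⁻³⁴ / 4.587 × 10⁻²⁴ = 1.44 × 10⁻¹⁰ m = 144 pm.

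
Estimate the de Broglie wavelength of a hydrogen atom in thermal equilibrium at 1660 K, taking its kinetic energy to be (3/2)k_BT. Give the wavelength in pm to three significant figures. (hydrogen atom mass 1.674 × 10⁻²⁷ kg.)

KE = (3/2)k_BT = 1.5 × 1.381 × 10⁻²³ × 1660 = 3.439 × 10⁻²⁰ J.
p = √(2mKE) = √(2 × 1.674 × 10⁻²⁷ × 3.439 × 10⁻²⁰) = 1.073 × 10⁻²³ kg·m/s.
λ = h/p = 6.18 × 10⁻¹¹ m = 61.8 pm.

λ = 61.8 pm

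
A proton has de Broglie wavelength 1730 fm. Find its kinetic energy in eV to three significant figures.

p = h/λ = 6.626 × 10⁻³⁴ / 1.730 × 10⁻¹² = 3.830 × 10⁻²² kg·m/s.
KE = p²/(2m) = (3.830 × 10⁻²²)² / (2 × 1.673 × 10⁻²⁷) = 4.384 × 10⁻¹⁷ J = 274 eV.

KE = 274 eV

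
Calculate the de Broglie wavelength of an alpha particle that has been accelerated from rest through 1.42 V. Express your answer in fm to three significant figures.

KE = 2eV = 2 × 1.602 × 10⁻¹⁹ × 1.420 = 4.550 × 10⁻¹⁹ J.
p = √(2mKE) = √(2 × 6.645 × 10⁻²⁷ × 4.550 × 10⁻¹⁹) = 7.776 × 10⁻²³ kg·m/s.
λ = h/p = 6.626 × 10⁻³⁴ / 7.776 × 10⁻²³ = 8.52 × 10⁻¹² m = 8520 fm.

λ = 8520 fm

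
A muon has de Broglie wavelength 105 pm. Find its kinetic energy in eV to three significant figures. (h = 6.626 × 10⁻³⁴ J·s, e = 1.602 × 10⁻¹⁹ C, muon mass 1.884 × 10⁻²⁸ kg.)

p = h/λ = 6.626 × 10⁻³⁴ / 1.050 × 10⁻¹⁰ = 6.310 × 10⁻²⁴ kg·m/s.
KE = p²/(2m) = (6.310 × 10⁻²⁴)² / (2 × 1.884 × 10⁻²⁸) = 1.057 × 10⁻¹⁹ J = 0.660 eV.

KE = 0.660 eV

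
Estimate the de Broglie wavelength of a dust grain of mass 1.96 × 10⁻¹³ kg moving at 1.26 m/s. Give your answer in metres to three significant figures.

p = mv = 1.96 × 10⁻¹³ × 1.26 = 2.470 × 10⁻¹³ kg·m/s.
λ = h/p = 6.626 × 10⁻³⁴ / 2.470 × 10⁻¹³ = 2.68 × 10⁻²¹ m.

λ = 2.68 × 10⁻²¹ m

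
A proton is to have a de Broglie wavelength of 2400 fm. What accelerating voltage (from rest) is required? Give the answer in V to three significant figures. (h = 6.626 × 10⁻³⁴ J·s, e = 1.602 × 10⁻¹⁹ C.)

p = h/λ = 6.626 × 10⁻³⁴ / 2.400 × 10⁻¹² = 2.761 × 10⁻²² kg·m/s.
KE = p²/(2m) = 2.278 × 10⁻¹⁷ J.
V = KE/e = 2.278 × 10⁻¹⁷ / (1.602 × 10⁻¹⁹) = 142 V.

V = 142 V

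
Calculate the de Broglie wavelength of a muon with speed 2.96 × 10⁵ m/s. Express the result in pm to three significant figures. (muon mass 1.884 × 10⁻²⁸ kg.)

p = mv = 1.884 × 10⁻²⁸ × 2.96 × 10⁵ = 5.577 × 10⁻²³ kg·m/s.
λ = h/p = 6.626 × 10⁻³⁴ / 5.577 × 10⁻²³ = 1.19 × 10⁻¹¹ m = 11.9 pm.

λ = 11.9 pm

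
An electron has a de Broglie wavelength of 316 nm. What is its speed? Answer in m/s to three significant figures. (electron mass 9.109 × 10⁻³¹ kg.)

p = h/λ = 6.626 × 10⁻³⁴ / 3.160 × 10⁻⁷ = 2.097 × 10⁻²⁷ kg·m/s.
v = p/m = 2.097 × 10⁻²⁷ / 9.109 × 10⁻³¹ = 2.30 × 10³ m/s = 2300 m/s.

v = 2300 m/s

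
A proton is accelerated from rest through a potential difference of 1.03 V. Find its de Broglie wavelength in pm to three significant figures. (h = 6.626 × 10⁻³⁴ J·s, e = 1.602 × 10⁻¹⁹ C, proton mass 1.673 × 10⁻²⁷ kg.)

KE = eV = 1.602 × 10⁻¹⁹ × 1.030 = 1.650 × 10⁻¹⁹ J.
p = √(2mKE) = √(2 × 1.673 × 10⁻²⁷ × 1.650 × 10⁻¹⁹) = 2.350 × 10⁻²³ kg·m/s.
λ = h/p = 6.626 × 10⁻³⁴ / 2.350 × 10⁻²³ = 2.82 × 10⁻¹¹ m = 28.2 pm.

λ = 28.2 pm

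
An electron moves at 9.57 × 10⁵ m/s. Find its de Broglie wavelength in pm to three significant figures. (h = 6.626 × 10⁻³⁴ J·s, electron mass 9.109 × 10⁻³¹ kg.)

p = mv = 9.109 × 10⁻³¹ × 9.57 × 10⁵ = 8.717 × 10⁻²⁵ kg·m/s.
λ = h/p = 6.626 × 10⁻³⁴ / 8.717 × 10⁻²⁵ = 7.60 × 10⁻¹⁰ m = 760 pm.

λ = 760 pm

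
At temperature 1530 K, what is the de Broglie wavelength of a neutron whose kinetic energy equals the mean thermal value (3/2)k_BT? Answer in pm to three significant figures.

λ = 64.3 pm

KE = (3/2)k_BT = 1.5 × 1.381 × 10⁻²³ × 1530 = 3.169 × 10⁻²⁰ J.
p = √(2mKE) = √(2 × 1.675 × 10⁻²⁷ × 3.169 × 10⁻²⁰) = 1.030 × 10⁻²³ kg·m/s.
λ = h/p = 6.43 × 10⁻¹¹ m = 64.3 pm.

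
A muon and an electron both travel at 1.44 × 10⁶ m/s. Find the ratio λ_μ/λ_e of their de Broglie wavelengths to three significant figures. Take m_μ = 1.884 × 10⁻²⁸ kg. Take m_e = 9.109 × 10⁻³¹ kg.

λ_μ/λ_e = 4.83 × 10⁻³

At fixed v, p = mv so λ = h/(mv) ∝ 1/m.
λ_μ/λ_e = m_e/m_μ = 9.109 × 10⁻³¹/1.884 × 10⁻²⁸ = 4.83 × 10⁻³.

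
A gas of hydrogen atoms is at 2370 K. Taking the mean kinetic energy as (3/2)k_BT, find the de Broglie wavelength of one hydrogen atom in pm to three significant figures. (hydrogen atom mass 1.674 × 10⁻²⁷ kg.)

λ = 51.7 pm

KE = (3/2)k_BT = 1.5 × 1.381 × 10⁻²³ × 2370 = 4.909 × 10⁻²⁰ J.
p = √(2mKE) = √(2 × 1.674 × 10⁻²⁷ × 4.909 × 10⁻²⁰) = 1.282 × 10⁻²³ kg·m/s.
λ = h/p = 5.17 × 10⁻¹¹ m = 51.7 pm.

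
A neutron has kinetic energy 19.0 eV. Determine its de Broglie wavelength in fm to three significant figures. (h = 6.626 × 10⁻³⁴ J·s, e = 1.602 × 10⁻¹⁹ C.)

KE = 19.0 eV = 3.044 × 10⁻¹⁸ J.
p = √(2mKE) = √(2 × 1.675 × 10⁻²⁷ × 3.044 × 10⁻¹⁸) = 1.010 × 10⁻²² kg·m/s.
λ = h/p = 6.626 × 10⁻³⁴ / 1.010 × 10⁻²² = 6.56 × 10⁻¹² m = 6560 fm.

λ = 6560 fm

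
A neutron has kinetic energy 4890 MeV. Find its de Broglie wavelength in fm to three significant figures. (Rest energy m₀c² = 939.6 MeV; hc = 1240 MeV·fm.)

Total energy E = KE + m₀c² = 4890 + 939.6 = 5829.6 MeV.
(pc)² = E² − (m₀c²)² = (5829.6)² − (939.6)² = 3.310 × 10⁷ MeV², so pc = 5753 MeV.
λ = hc/(pc) = 1240 MeV·fm / 5753 MeV = 0.216 fm.

λ = 0.216 fm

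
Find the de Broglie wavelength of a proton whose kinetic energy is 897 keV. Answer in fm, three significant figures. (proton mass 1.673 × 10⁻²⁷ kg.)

KE = 897 keV = 1.437 × 10⁻¹³ J.
p = √(2mKE) = √(2 × 1.673 × 10⁻²⁷ × 1.437 × 10⁻¹³) = 2.193 × 10⁻²⁰ kg·m/s.
λ = h/p = 6.626 × 10⁻³⁴ / 2.193 × 10⁻²⁰ = 3.02 × 10⁻¹⁴ m = 30.2 fm.

λ = 30.2 fm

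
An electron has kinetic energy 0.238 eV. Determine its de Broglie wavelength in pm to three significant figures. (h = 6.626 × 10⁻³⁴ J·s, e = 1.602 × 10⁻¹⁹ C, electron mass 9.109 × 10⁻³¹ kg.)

KE = 0.238 eV = 3.813 × 10⁻²⁰ J.
p = √(2mKE) = √(2 × 9.109 × 10⁻³¹ × 3.813 × 10⁻²⁰) = 2.636 × 10⁻²⁵ kg·m/s.
λ = h/p = 6.626 × 10⁻³⁴ / 2.636 × 10⁻²⁵ = 2.51 × 10⁻⁹ m = 2510 pm.

λ = 2510 pm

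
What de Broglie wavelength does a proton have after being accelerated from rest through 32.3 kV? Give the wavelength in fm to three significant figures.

λ = 159 fm

KE = eV = 1.602 × 10⁻¹⁹ × 3.230 × 10⁴ = 5.174 × 10⁻¹⁵ J.
p = √(2mKE) = √(2 × 1.673 × 10⁻²⁷ × 5.174 × 10⁻¹⁵) = 4.161 × 10⁻²¹ kg·m/s.
λ = h/p = 6.626 × 10⁻³⁴ / 4.161 × 10⁻²¹ = 1.59 × 10⁻¹³ m = 159 fm.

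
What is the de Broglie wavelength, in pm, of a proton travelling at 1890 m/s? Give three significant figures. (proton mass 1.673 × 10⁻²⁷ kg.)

λ = 210 pm

p = mv = 1.673 × 10⁻²⁷ × 1890 = 3.162 × 10⁻²⁴ kg·m/s.
λ = h/p = 6.626 × 10⁻³⁴ / 3.162 × 10⁻²⁴ = 2.10 × 10⁻¹⁰ m = 210 pm.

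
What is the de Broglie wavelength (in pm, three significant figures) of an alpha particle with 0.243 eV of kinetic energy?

KE = 0.243 eV = 3.893 × 10⁻²⁰ J.
p = √(2mKE) = √(2 × 6.645 × 10⁻²⁷ × 3.893 × 10⁻²⁰) = 2.275 × 10⁻²³ kg·m/s.
λ = h/p = 6.626 × 10⁻³⁴ / 2.275 × 10⁻²³ = 2.91 × 10⁻¹¹ m = 29.1 pm.

λ = 29.1 pm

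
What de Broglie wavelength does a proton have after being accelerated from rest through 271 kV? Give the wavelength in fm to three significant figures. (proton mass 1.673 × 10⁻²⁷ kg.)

λ = 55.0 fm

KE = eV = 1.602 × 10⁻¹⁹ × 2.710 × 10⁵ = 4.341 × 10⁻¹⁴ J.
p = √(2mKE) = √(2 × 1.673 × 10⁻²⁷ × 4.341 × 10⁻¹⁴) = 1.205 × 10⁻²⁰ kg·m/s.
λ = h/p = 6.626 × 10⁻³⁴ / 1.205 × 10⁻²⁰ = 5.50 × 10⁻¹⁴ m = 55.0 fm.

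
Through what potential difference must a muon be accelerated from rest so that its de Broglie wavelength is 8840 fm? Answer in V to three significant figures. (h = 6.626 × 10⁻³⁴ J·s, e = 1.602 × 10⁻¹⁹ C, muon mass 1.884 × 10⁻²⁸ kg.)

p = h/λ = 6.626 × 10⁻³⁴ / 8.840 × 10⁻¹² = 7.495 × 10⁻²³ kg·m/s.
KE = p²/(2m) = 1.491 × 10⁻¹⁷ J.
V = KE/e = 1.491 × 10⁻¹⁷ / (1.602 × 10⁻¹⁹) = 93.1 V.

V = 93.1 V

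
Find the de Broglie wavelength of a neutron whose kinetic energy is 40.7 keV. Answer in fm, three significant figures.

KE = 40.7 keV = 6.520 × 10⁻¹⁵ J.
p = √(2mKE) = √(2 × 1.675 × 10⁻²⁷ × 6.520 × 10⁻¹⁵) = 4.674 × 10⁻²¹ kg·m/s.
λ = h/p = 6.626 × 10⁻³⁴ / 4.674 × 10⁻²¹ = 1.42 × 10⁻¹³ m = 142 fm.

λ = 142 fm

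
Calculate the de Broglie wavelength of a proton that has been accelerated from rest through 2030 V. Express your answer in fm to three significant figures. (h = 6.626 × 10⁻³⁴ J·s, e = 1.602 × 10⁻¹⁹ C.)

KE = eV = 1.602 × 10⁻¹⁹ × 2030 = 3.252 × 10⁻¹⁶ J.
p = √(2mKE) = √(2 × 1.673 × 10⁻²⁷ × 3.252 × 10⁻¹⁶) = 1.043 × 10⁻²¹ kg·m/s.
λ = h/p = 6.626 × 10⁻³⁴ / 1.043 × 10⁻²¹ = 6.35 × 10⁻¹³ m = 635 fm.

λ = 635 fm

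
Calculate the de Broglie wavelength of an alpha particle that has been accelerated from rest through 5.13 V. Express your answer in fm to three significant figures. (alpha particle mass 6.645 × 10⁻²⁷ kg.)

λ = 4480 fm

KE = 2eV = 2 × 1.602 × 10⁻¹⁹ × 5.130 = 1.644 × 10⁻¹⁸ J.
p = √(2mKE) = √(2 × 6.645 × 10⁻²⁷ × 1.644 × 10⁻¹⁸) = 1.478 × 10⁻²² kg·m/s.
λ = h/p = 6.626 × 10⁻³⁴ / 1.478 × 10⁻²² = 4.48 × 10⁻¹² m = 4480 fm.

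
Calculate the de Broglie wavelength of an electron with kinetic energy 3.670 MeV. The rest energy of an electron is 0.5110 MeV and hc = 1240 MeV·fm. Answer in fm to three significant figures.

λ = 299 fm

Total energy E = KE + m₀c² = 3.670 + 0.5110 = 4.1810 MeV.
(pc)² = E² − (m₀c²)² = (4.1810)² − (0.5110)² = 17.22 MeV², so pc = 4.150 MeV.
λ = hc/(pc) = 1240 MeV·fm / 4.150 MeV = 299 fm.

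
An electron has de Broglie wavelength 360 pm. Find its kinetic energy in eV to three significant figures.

KE = 11.6 eV

p = h/λ = 6.626 × 10⁻³⁴ / 3.600 × 10⁻¹⁰ = 1.841 × 10⁻²⁴ kg·m/s.
KE = p²/(2m) = (1.841 × 10⁻²⁴)² / (2 × 9.109 × 10⁻³¹) = 1.860 × 10⁻¹⁸ J = 11.6 eV.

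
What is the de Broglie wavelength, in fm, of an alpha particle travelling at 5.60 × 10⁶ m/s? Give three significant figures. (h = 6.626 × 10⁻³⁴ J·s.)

λ = 17.8 fm

p = mv = 6.645 × 10⁻²⁷ × 5.60 × 10⁶ = 3.721 × 10⁻²⁰ kg·m/s.
λ = h/p = 6.626 × 10⁻³⁴ / 3.721 × 10⁻²⁰ = 1.78 × 10⁻¹⁴ m = 17.8 fm.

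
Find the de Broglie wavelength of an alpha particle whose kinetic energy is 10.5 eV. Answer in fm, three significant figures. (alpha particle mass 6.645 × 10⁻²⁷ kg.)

KE = 10.5 eV = 1.682 × 10⁻¹⁸ J.
p = √(2mKE) = √(2 × 6.645 × 10⁻²⁷ × 1.682 × 10⁻¹⁸) = 1.495 × 10⁻²² kg·m/s.
λ = h/p = 6.626 × 10⁻³⁴ / 1.495 × 10⁻²² = 4.43 × 10⁻¹² m = 4430 fm.

λ = 4430 fm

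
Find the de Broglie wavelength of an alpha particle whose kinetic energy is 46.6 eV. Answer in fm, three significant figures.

KE = 46.6 eV = 7.465 × 10⁻¹⁸ J.
p = √(2mKE) = √(2 × 6.645 × 10⁻²⁷ × 7.465 × 10⁻¹⁸) = 3.150 × 10⁻²² kg·m/s.
λ = h/p = 6.626 × 10⁻³⁴ / 3.150 × 10⁻²² = 2.10 × 10⁻¹² m = 2100 fm.

λ = 2100 fm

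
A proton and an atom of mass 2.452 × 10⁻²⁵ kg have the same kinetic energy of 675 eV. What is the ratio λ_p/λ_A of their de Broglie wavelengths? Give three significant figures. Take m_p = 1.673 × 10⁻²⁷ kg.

At fixed KE, p = √(2mKE) so λ = h/p ∝ 1/√m.
λ_p/λ_A = √(m_A/m_p) = √(2.452 × 10⁻²⁵/1.673 × 10⁻²⁷) = √(146.6) = 12.1.

λ_p/λ_A = 12.1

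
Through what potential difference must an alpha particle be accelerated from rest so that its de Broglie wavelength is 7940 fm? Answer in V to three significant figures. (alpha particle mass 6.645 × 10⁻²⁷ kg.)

p = h/λ = 6.626 × 10⁻³⁴ / 7.940 × 10⁻¹² = 8.345 × 10⁻²³ kg·m/s.
KE = p²/(2m) = 5.240 × 10⁻¹⁹ J.
V = KE/2e = 5.240 × 10⁻¹⁹ / (2 × 1.602 × 10⁻¹⁹) = 1.64 V.

V = 1.64 V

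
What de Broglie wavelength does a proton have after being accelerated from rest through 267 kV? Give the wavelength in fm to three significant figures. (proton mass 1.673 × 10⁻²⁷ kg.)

KE = eV = 1.602 × 10⁻¹⁹ × 2.670 × 10⁵ = 4.277 × 10⁻¹⁴ J.
p = √(2mKE) = √(2 × 1.673 × 10⁻²⁷ × 4.277 × 10⁻¹⁴) = 1.196 × 10⁻²⁰ kg·m/s.
λ = h/p = 6.626 × 10⁻³⁴ / 1.196 × 10⁻²⁰ = 5.54 × 10⁻¹⁴ m = 55.4 fm.

λ = 55.4 fm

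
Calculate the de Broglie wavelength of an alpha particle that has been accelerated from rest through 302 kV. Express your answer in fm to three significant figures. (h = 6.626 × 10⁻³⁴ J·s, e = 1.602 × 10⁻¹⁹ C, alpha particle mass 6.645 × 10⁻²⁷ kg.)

λ = 18.5 fm

KE = 2eV = 2 × 1.602 × 10⁻¹⁹ × 3.020 × 10⁵ = 9.676 × 10⁻¹⁴ J.
p = √(2mKE) = √(2 × 6.645 × 10⁻²⁷ × 9.676 × 10⁻¹⁴) = 3.586 × 10⁻²⁰ kg·m/s.
λ = h/p = 6.626 × 10⁻³⁴ / 3.586 × 10⁻²⁰ = 1.85 × 10⁻¹⁴ m = 18.5 fm.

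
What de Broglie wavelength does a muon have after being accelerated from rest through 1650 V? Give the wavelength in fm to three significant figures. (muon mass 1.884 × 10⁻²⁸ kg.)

λ = 2100 fm

KE = eV = 1.602 × 10⁻¹⁹ × 1650 = 2.643 × 10⁻¹⁶ J.
p = √(2mKE) = √(2 × 1.884 × 10⁻²⁸ × 2.643 × 10⁻¹⁶) = 3.156 × 10⁻²² kg·m/s.
λ = h/p = 6.626 × 10⁻³⁴ / 3.156 × 10⁻²² = 2.10 × 10⁻¹² m = 2100 fm.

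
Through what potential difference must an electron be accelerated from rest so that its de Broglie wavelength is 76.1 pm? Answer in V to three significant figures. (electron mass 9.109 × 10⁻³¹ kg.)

V = 260 V

p = h/λ = 6.626 × 10⁻³⁴ / 7.610 × 10⁻¹¹ = 8.707 × 10⁻²⁴ kg·m/s.
KE = p²/(2m) = 4.161 × 10⁻¹⁷ J.
V = KE/e = 4.161 × 10⁻¹⁷ / (1.602 × 10⁻¹⁹) = 260 V.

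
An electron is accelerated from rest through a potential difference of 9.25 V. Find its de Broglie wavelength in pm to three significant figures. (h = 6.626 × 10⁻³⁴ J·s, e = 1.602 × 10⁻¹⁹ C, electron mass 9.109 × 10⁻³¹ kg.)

KE = eV = 1.602 × 10⁻¹⁹ × 9.250 = 1.482 × 10⁻¹⁸ J.
p = √(2mKE) = √(2 × 9.109 × 10⁻³¹ × 1.482 × 10⁻¹⁸) = 1.643 × 10⁻²⁴ kg·m/s.
λ = h/p = 6.626 × 10⁻³⁴ / 1.643 × 10⁻²⁴ = 4.03 × 10⁻¹⁰ m = 403 pm.

λ = 403 pm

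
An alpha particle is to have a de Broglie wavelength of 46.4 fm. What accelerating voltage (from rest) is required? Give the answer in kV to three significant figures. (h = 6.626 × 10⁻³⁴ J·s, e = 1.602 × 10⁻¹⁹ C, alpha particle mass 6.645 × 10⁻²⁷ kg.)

p = h/λ = 6.626 × 10⁻³⁴ / 4.640 × 10⁻¹⁴ = 1.428 × 10⁻²⁰ kg·m/s.
KE = p²/(2m) = 1.534 × 10⁻¹⁴ J.
V = KE/2e = 1.534 × 10⁻¹⁴ / (2 × 1.602 × 10⁻¹⁹) = 47.9 kV.

V = 47.9 kV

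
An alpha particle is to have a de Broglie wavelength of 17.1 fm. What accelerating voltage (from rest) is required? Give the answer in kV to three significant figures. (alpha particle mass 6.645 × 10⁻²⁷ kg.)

V = 353 kV

p = h/λ = 6.626 × 10⁻³⁴ / 1.710 × 10⁻¹⁴ = 3.875 × 10⁻²⁰ kg·m/s.
KE = p²/(2m) = 1.130 × 10⁻¹³ J.
V = KE/2e = 1.130 × 10⁻¹³ / (2 × 1.602 × 10⁻¹⁹) = 353 kV.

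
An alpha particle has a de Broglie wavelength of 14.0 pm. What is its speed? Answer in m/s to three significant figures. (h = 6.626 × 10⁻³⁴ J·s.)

v = 7120 m/s

p = h/λ = 6.626 × 10⁻³⁴ / 1.400 × 10⁻¹¹ = 4.733 × 10⁻²³ kg·m/s.
v = p/m = 4.733 × 10⁻²³ / 6.645 × 10⁻²⁷ = 7.12 × 10³ m/s = 7120 m/s.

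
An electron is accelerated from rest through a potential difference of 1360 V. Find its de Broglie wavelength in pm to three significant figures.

λ = 33.3 pm

KE = eV = 1.602 × 10⁻¹⁹ × 1360 = 2.179 × 10⁻¹⁶ J.
p = √(2mKE) = √(2 × 9.109 × 10⁻³¹ × 2.179 × 10⁻¹⁶) = 1.992 × 10⁻²³ kg·m/s.
λ = h/p = 6.626 × 10⁻³⁴ / 1.992 × 10⁻²³ = 3.33 × 10⁻¹¹ m = 33.3 pm.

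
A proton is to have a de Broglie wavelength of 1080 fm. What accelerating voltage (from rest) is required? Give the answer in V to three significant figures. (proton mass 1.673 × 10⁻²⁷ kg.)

V = 702 V

p = h/λ = 6.626 × 10⁻³⁴ / 1.080 × 10⁻¹² = 6.135 × 10⁻²² kg·m/s.
KE = p²/(2m) = 1.125 × 10⁻¹⁶ J.
V = KE/e = 1.125 × 10⁻¹⁶ / (1.602 × 10⁻¹⁹) = 702 V.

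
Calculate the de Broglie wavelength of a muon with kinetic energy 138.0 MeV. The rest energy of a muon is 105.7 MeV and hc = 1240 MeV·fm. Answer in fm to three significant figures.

λ = 5.65 fm

Total energy E = KE + m₀c² = 138.0 + 105.7 = 243.7 MeV.
(pc)² = E² − (m₀c²)² = (243.7)² − (105.7)² = 4.822 × 10⁴ MeV², so pc = 219.6 MeV.
λ = hc/(pc) = 1240 MeV·fm / 219.6 MeV = 5.65 fm.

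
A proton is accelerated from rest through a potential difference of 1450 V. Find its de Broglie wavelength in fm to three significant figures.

KE = eV = 1.602 × 10⁻¹⁹ × 1450 = 2.323 × 10⁻¹⁶ J.
p = √(2mKE) = √(2 × 1.673 × 10⁻²⁷ × 2.323 × 10⁻¹⁶) = 8.816 × 10⁻²² kg·m/s.
λ = h/p = 6.626 × 10⁻³⁴ / 8.816 × 10⁻²² = 7.52 × 10⁻¹³ m = 752 fm.

λ = 752 fm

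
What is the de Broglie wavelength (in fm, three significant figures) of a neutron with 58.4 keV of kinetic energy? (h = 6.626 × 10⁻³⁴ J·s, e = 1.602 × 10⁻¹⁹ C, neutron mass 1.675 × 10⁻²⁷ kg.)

λ = 118 fm

KE = 58.4 keV = 9.356 × 10⁻¹⁵ J.
p = √(2mKE) = √(2 × 1.675 × 10⁻²⁷ × 9.356 × 10⁻¹⁵) = 5.598 × 10⁻²¹ kg·m/s.
λ = h/p = 6.626 × 10⁻³⁴ / 5.598 × 10⁻²¹ = 1.18 × 10⁻¹³ m = 118 fm.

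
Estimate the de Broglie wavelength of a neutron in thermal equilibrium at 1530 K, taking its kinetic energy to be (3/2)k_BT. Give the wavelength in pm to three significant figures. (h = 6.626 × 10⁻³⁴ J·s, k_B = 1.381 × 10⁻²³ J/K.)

KE = (3/2)k_BT = 1.5 × 1.381 × 10⁻²³ × 1530 = 3.169 × 10⁻²⁰ J.
p = √(2mKE) = √(2 × 1.675 × 10⁻²⁷ × 3.169 × 10⁻²⁰) = 1.030 × 10⁻²³ kg·m/s.
λ = h/p = 6.43 × 10⁻¹¹ m = 64.3 pm.

λ = 64.3 pm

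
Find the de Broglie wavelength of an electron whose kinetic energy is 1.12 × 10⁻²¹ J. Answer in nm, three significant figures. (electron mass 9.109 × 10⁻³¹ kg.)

p = √(2mKE) = √(2 × 9.109 × 10⁻³¹ × 1.120 × 10⁻²¹) = 4.517 × 10⁻²⁶ kg·m/s.
λ = h/p = 6.626 × 10⁻³⁴ / 4.517 × 10⁻²⁶ = 1.47 × 10⁻⁸ m = 14.7 nm.

λ = 14.7 nm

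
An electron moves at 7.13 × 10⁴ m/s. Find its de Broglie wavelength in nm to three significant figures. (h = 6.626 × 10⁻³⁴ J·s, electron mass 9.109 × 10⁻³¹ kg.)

p = mv = 9.109 × 10⁻³¹ × 7.13 × 10⁴ = 6.495 × 10⁻²⁶ kg·m/s.
λ = h/p = 6.626 × 10⁻³⁴ / 6.495 × 10⁻²⁶ = 1.02 × 10⁻⁸ m = 10.2 nm.

λ = 10.2 nm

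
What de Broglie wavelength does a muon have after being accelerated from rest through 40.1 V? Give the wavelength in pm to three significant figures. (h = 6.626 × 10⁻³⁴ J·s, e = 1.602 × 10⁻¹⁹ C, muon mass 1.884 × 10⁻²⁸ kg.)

λ = 13.5 pm

KE = eV = 1.602 × 10⁻¹⁹ × 40.10 = 6.424 × 10⁻¹⁸ J.
p = √(2mKE) = √(2 × 1.884 × 10⁻²⁸ × 6.424 × 10⁻¹⁸) = 4.920 × 10⁻²³ kg·m/s.
λ = h/p = 6.626 × 10⁻³⁴ / 4.920 × 10⁻²³ = 1.35 × 10⁻¹¹ m = 13.5 pm.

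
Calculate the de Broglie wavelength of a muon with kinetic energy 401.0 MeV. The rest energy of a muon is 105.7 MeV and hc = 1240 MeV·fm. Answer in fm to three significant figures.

Total energy E = KE + m₀c² = 401.0 + 105.7 = 506.7 MeV.
(pc)² = E² − (m₀c²)² = (506.7)² − (105.7)² = 2.456 × 10⁵ MeV², so pc = 495.6 MeV.
λ = hc/(pc) = 1240 MeV·fm / 495.6 MeV = 2.50 fm.

λ = 2.50 fm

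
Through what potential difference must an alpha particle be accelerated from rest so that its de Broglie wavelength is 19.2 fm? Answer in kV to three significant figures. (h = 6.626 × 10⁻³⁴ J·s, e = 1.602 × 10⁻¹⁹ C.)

V = 280 kV

p = h/λ = 6.626 × 10⁻³⁴ / 1.920 × 10⁻¹⁴ = 3.451 × 10⁻²⁰ kg·m/s.
KE = p²/(2m) = 8.961 × 10⁻¹⁴ J.
V = KE/2e = 8.961 × 10⁻¹⁴ / (2 × 1.602 × 10⁻¹⁹) = 280 kV.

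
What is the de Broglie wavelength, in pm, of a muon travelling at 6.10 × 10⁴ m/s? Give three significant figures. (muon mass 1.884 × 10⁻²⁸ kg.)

λ = 57.7 pm

p = mv = 1.884 × 10⁻²⁸ × 6.10 × 10⁴ = 1.149 × 10⁻²³ kg·m/s.
λ = h/p = 6.626 × 10⁻³⁴ / 1.149 × 10⁻²³ = 5.77 × 10⁻¹¹ m = 57.7 pm.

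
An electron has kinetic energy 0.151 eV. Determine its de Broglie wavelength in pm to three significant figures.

KE = 0.151 eV = 2.419 × 10⁻²⁰ J.
p = √(2mKE) = √(2 × 9.109 × 10⁻³¹ × 2.419 × 10⁻²⁰) = 2.099 × 10⁻²⁵ kg·m/s.
λ = h/p = 6.626 × 10⁻³⁴ / 2.099 × 10⁻²⁵ = 3.16 × 10⁻⁹ m = 3160 pm.

λ = 3160 pm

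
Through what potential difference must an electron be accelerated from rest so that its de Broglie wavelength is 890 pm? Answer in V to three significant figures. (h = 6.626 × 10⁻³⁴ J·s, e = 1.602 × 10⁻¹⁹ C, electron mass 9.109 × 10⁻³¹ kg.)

V = 1.90 V

p = h/λ = 6.626 × 10⁻³⁴ / 8.900 × 10⁻¹⁰ = 7.445 × 10⁻²⁵ kg·m/s.
KE = p²/(2m) = 3.042 × 10⁻¹⁹ J.
V = KE/e = 3.042 × 10⁻¹⁹ / (1.602 × 10⁻¹⁹) = 1.90 V.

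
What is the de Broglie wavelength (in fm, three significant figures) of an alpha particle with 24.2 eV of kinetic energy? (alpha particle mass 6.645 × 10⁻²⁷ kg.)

KE = 24.2 eV = 3.877 × 10⁻¹⁸ J.
p = √(2mKE) = √(2 × 6.645 × 10⁻²⁷ × 3.877 × 10⁻¹⁸) = 2.270 × 10⁻²² kg·m/s.
λ = h/p = 6.626 × 10⁻³⁴ / 2.270 × 10⁻²² = 2.92 × 10⁻¹² m = 2920 fm.

λ = 2920 fm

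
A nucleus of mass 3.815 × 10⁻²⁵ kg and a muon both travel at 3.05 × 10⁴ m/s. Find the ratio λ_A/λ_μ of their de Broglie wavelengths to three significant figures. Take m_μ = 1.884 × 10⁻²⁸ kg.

At fixed v, p = mv so λ = h/(mv) ∝ 1/m.
λ_A/λ_μ = m_μ/m_A = 1.884 × 10⁻²⁸/3.815 × 10⁻²⁵ = 4.94 × 10⁻⁴.

λ_A/λ_μ = 4.94 × 10⁻⁴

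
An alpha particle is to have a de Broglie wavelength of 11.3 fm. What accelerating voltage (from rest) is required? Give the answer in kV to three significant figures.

V = 807 kV

p = h/λ = 6.626 × 10⁻³⁴ / 1.130 × 10⁻¹⁴ = 5.864 × 10⁻²⁰ kg·m/s.
KE = p²/(2m) = 2.587 × 10⁻¹³ J.
V = KE/2e = 2.587 × 10⁻¹³ / (2 × 1.602 × 10⁻¹⁹) = 807 kV.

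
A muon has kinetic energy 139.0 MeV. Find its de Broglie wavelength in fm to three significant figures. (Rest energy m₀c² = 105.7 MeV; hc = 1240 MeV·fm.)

λ = 5.62 fm

Total energy E = KE + m₀c² = 139.0 + 105.7 = 244.7 MeV.
(pc)² = E² − (m₀c²)² = (244.7)² − (105.7)² = 4.871 × 10⁴ MeV², so pc = 220.7 MeV.
λ = hc/(pc) = 1240 MeV·fm / 220.7 MeV = 5.62 fm.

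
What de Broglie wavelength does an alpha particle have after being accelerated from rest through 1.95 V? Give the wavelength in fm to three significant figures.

λ = 7270 fm

KE = 2eV = 2 × 1.602 × 10⁻¹⁹ × 1.950 = 6.248 × 10⁻¹⁹ J.
p = √(2mKE) = √(2 × 6.645 × 10⁻²⁷ × 6.248 × 10⁻¹⁹) = 9.112 × 10⁻²³ kg·m/s.
λ = h/p = 6.626 × 10⁻³⁴ / 9.112 × 10⁻²³ = 7.27 × 10⁻¹² m = 7270 fm.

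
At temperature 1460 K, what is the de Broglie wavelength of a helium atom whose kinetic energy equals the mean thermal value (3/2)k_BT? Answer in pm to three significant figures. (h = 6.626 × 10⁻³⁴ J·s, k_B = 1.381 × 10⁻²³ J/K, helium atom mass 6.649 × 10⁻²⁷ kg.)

λ = 33.0 pm

KE = (3/2)k_BT = 1.5 × 1.381 × 10⁻²³ × 1460 = 3.024 × 10⁻²⁰ J.
p = √(2mKE) = √(2 × 6.649 × 10⁻²⁷ × 3.024 × 10⁻²⁰) = 2.005 × 10⁻²³ kg·m/s.
λ = h/p = 3.30 × 10⁻¹¹ m = 33.0 pm.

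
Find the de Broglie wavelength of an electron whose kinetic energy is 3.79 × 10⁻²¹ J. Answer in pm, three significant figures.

λ = 7970 pm

p = √(2mKE) = √(2 × 9.109 × 10⁻³¹ × 3.790 × 10⁻²¹) = 8.309 × 10⁻²⁶ kg·m/s.
λ = h/p = 6.626 × 10⁻³⁴ / 8.309 × 10⁻²⁶ = 7.97 × 10⁻⁹ m = 7970 pm.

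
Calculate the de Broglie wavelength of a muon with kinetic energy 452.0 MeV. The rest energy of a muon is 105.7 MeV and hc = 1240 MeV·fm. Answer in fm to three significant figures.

λ = 2.26 fm

Total energy E = KE + m₀c² = 452.0 + 105.7 = 557.7 MeV.
(pc)² = E² − (m₀c²)² = (557.7)² − (105.7)² = 2.999 × 10⁵ MeV², so pc = 547.6 MeV.
λ = hc/(pc) = 1240 MeV·fm / 547.6 MeV = 2.26 fm.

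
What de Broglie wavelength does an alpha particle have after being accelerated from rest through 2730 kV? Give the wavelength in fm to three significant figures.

KE = 2eV = 2 × 1.602 × 10⁻¹⁹ × 2.730 × 10⁶ = 8.747 × 10⁻¹³ J.
p = √(2mKE) = √(2 × 6.645 × 10⁻²⁷ × 8.747 × 10⁻¹³) = 1.078 × 10⁻¹⁹ kg·m/s.
λ = h/p = 6.626 × 10⁻³⁴ / 1.078 × 10⁻¹⁹ = 6.15 × 10⁻¹⁵ m = 6.15 fm.

λ = 6.15 fm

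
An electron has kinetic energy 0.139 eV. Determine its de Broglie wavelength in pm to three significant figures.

λ = 3290 pm

KE = 0.139 eV = 2.227 × 10⁻²⁰ J.
p = √(2mKE) = √(2 × 9.109 × 10⁻³¹ × 2.227 × 10⁻²⁰) = 2.014 × 10⁻²⁵ kg·m/s.
λ = h/p = 6.626 × 10⁻³⁴ / 2.014 × 10⁻²⁵ = 3.29 × 10⁻⁹ m = 3290 pm.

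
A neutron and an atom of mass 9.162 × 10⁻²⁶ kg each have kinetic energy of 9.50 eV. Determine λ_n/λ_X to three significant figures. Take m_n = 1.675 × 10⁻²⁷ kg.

At fixed KE, p = √(2mKE) so λ = h/p ∝ 1/√m.
λ_n/λ_X = √(m_X/m_n) = √(9.162 × 10⁻²⁶/1.675 × 10⁻²⁷) = √(54.70) = 7.40.

λ_n/λ_X = 7.40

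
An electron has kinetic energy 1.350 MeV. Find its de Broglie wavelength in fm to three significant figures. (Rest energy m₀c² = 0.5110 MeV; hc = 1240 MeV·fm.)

λ = 693 fm

Total energy E = KE + m₀c² = 1.350 + 0.5110 = 1.8610 MeV.
(pc)² = E² − (m₀c²)² = (1.8610)² − (0.5110)² = 3.202 MeV², so pc = 1.789 MeV.
λ = hc/(pc) = 1240 MeV·fm / 1.789 MeV = 693 fm.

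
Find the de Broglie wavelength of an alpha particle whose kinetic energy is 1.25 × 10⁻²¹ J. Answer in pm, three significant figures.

p = √(2mKE) = √(2 × 6.645 × 10⁻²⁷ × 1.250 × 10⁻²¹) = 4.076 × 10⁻²⁴ kg·m/s.
λ = h/p = 6.626 × 10⁻³⁴ / 4.076 × 10⁻²⁴ = 1.63 × 10⁻¹⁰ m = 163 pm.

λ = 163 pm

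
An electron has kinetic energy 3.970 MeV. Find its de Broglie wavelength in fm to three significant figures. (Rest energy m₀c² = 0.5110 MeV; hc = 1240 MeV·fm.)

Total energy E = KE + m₀c² = 3.970 + 0.5110 = 4.4810 MeV.
(pc)² = E² − (m₀c²)² = (4.4810)² − (0.5110)² = 19.82 MeV², so pc = 4.452 MeV.
λ = hc/(pc) = 1240 MeV·fm / 4.452 MeV = 279 fm.

λ = 279 fm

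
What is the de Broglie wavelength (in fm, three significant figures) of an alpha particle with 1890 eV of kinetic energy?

KE = 1890 eV = 3.028 × 10⁻¹⁶ J.
p = √(2mKE) = √(2 × 6.645 × 10⁻²⁷ × 3.028 × 10⁻¹⁶) = 2.006 × 10⁻²¹ kg·m/s.
λ = h/p = 6.626 × 10⁻³⁴ / 2.006 × 10⁻²¹ = 3.30 × 10⁻¹³ m = 330 fm.

λ = 330 fm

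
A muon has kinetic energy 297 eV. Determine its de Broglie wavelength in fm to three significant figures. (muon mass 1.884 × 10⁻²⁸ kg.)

KE = 297 eV = 4.758 × 10⁻¹⁷ J.
p = √(2mKE) = √(2 × 1.884 × 10⁻²⁸ × 4.758 × 10⁻¹⁷) = 1.339 × 10⁻²² kg·m/s.
λ = h/p = 6.626 × 10⁻³⁴ / 1.339 × 10⁻²² = 4.95 × 10⁻¹² m = 4950 fm.

λ = 4950 fm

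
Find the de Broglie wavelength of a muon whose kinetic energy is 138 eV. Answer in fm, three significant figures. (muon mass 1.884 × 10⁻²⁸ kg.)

KE = 138 eV = 2.211 × 10⁻¹⁷ J.
p = √(2mKE) = √(2 × 1.884 × 10⁻²⁸ × 2.211 × 10⁻¹⁷) = 9.127 × 10⁻²³ kg·m/s.
λ = h/p = 6.626 × 10⁻³⁴ / 9.127 × 10⁻²³ = 7.26 × 10⁻¹² m = 7260 fm.

λ = 7260 fm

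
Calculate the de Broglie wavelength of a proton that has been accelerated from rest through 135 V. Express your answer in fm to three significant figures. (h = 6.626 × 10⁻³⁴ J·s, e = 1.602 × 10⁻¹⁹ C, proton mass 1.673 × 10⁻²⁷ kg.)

KE = eV = 1.602 × 10⁻¹⁹ × 135.0 = 2.163 × 10⁻¹⁷ J.
p = √(2mKE) = √(2 × 1.673 × 10⁻²⁷ × 2.163 × 10⁻¹⁷) = 2.690 × 10⁻²² kg·m/s.
λ = h/p = 6.626 × 10⁻³⁴ / 2.690 × 10⁻²² = 2.46 × 10⁻¹² m = 2460 fm.

λ = 2460 fm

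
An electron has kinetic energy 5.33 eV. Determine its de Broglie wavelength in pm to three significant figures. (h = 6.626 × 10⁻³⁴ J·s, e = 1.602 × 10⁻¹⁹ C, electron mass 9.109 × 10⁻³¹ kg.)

λ = 531 pm

KE = 5.33 eV = 8.539 × 10⁻¹⁹ J.
p = √(2mKE) = √(2 × 9.109 × 10⁻³¹ × 8.539 × 10⁻¹⁹) = 1.247 × 10⁻²⁴ kg·m/s.
λ = h/p = 6.626 × 10⁻³⁴ / 1.247 × 10⁻²⁴ = 5.31 × 10⁻¹⁰ m = 531 pm.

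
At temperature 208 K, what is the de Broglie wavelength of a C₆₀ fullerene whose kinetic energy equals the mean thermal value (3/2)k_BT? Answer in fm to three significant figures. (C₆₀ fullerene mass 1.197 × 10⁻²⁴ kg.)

KE = (3/2)k_BT = 1.5 × 1.381 × 10⁻²³ × 208 = 4.309 × 10⁻²¹ J.
p = √(2mKE) = √(2 × 1.197 × 10⁻²⁴ × 4.309 × 10⁻²¹) = 1.016 × 10⁻²² kg·m/s.
λ = h/p = 6.52 × 10⁻¹² m = 6520 fm.

λ = 6520 fm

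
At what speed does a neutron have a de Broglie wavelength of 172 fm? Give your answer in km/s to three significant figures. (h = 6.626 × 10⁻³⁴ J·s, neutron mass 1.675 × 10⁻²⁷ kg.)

p = h/λ = 6.626 × 10⁻³⁴ / 1.720 × 10⁻¹³ = 3.852 × 10⁻²¹ kg·m/s.
v = p/m = 3.852 × 10⁻²¹ / 1.675 × 10⁻²⁷ = 2.30 × 10⁶ m/s = 2300 km/s.

v = 2300 km/s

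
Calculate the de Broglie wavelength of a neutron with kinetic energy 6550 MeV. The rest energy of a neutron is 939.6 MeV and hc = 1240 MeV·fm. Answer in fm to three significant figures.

λ = 0.167 fm

Total energy E = KE + m₀c² = 6550 + 939.6 = 7489.6 MeV.
(pc)² = E² − (m₀c²)² = (7489.6)² − (939.6)² = 5.521 × 10⁷ MeV², so pc = 7430 MeV.
λ = hc/(pc) = 1240 MeV·fm / 7430 MeV = 0.167 fm.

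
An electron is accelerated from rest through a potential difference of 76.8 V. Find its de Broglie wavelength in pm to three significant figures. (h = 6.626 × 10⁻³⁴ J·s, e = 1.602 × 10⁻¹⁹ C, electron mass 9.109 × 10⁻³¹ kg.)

λ = 140 pm

KE = eV = 1.602 × 10⁻¹⁹ × 76.80 = 1.230 × 10⁻¹⁷ J.
p = √(2mKE) = √(2 × 9.109 × 10⁻³¹ × 1.230 × 10⁻¹⁷) = 4.734 × 10⁻²⁴ kg·m/s.
λ = h/p = 6.626 × 10⁻³⁴ / 4.734 × 10⁻²⁴ = 1.40 × 10⁻¹⁰ m = 140 pm.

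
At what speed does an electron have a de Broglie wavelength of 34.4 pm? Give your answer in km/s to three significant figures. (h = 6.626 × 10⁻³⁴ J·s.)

v = 2.11 × 10⁴ km/s

p = h/λ = 6.626 × 10⁻³⁴ / 3.440 × 10⁻¹¹ = 1.926 × 10⁻²³ kg·m/s.
v = p/m = 1.926 × 10⁻²³ / 9.109 × 10⁻³¹ = 2.11 × 10⁷ m/s = 2.11 × 10⁴ km/s.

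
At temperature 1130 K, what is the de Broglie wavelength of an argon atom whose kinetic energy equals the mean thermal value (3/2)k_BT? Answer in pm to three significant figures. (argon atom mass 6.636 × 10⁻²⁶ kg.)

KE = (3/2)k_BT = 1.5 × 1.381 × 10⁻²³ × 1130 = 2.341 × 10⁻²⁰ J.
p = √(2mKE) = √(2 × 6.636 × 10⁻²⁶ × 2.341 × 10⁻²⁰) = 5.574 × 10⁻²³ kg·m/s.
λ = h/p = 1.19 × 10⁻¹¹ m = 11.9 pm.

λ = 11.9 pm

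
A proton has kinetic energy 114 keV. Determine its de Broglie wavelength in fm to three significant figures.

λ = 84.8 fm

KE = 114 keV = 1.826 × 10⁻¹⁴ J.
p = √(2mKE) = √(2 × 1.673 × 10⁻²⁷ × 1.826 × 10⁻¹⁴) = 7.817 × 10⁻²¹ kg·m/s.
λ = h/p = 6.626 × 10⁻³⁴ / 7.817 × 10⁻²¹ = 8.48 × 10⁻¹⁴ m = 84.8 fm.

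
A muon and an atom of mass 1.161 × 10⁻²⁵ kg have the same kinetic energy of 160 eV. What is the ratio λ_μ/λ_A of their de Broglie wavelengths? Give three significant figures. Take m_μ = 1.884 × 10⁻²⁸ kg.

λ_μ/λ_A = 24.8

At fixed KE, p = √(2mKE) so λ = h/p ∝ 1/√m.
λ_μ/λ_A = √(m_A/m_μ) = √(1.161 × 10⁻²⁵/1.884 × 10⁻²⁸) = √(616.2) = 24.8.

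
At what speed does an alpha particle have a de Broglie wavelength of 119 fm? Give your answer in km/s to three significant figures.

v = 838 km/s

p = h/λ = 6.626 × 10⁻³⁴ / 1.190 × 10⁻¹³ = 5.568 × 10⁻²¹ kg·m/s.
v = p/m = 5.568 × 10⁻²¹ / 6.645 × 10⁻²⁷ = 8.38 × 10⁵ m/s = 838 km/s.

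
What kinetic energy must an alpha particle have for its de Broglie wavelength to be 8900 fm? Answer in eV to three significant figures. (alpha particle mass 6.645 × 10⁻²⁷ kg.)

KE = 2.60 eV

p = h/λ = 6.626 × 10⁻³⁴ / 8.900 × 10⁻¹² = 7.445 × 10⁻²³ kg·m/s.
KE = p²/(2m) = (7.445 × 10⁻²³)² / (2 × 6.645 × 10⁻²⁷) = 4.171 × 10⁻¹⁹ J = 2.60 eV.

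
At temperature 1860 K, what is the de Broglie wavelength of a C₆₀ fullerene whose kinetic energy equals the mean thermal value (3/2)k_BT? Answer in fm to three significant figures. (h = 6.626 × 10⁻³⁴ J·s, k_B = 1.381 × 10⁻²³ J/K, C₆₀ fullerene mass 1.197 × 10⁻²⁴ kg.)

KE = (3/2)k_BT = 1.5 × 1.381 × 10⁻²³ × 1860 = 3.853 × 10⁻²⁰ J.
p = √(2mKE) = √(2 × 1.197 × 10⁻²⁴ × 3.853 × 10⁻²⁰) = 3.037 × 10⁻²² kg·m/s.
λ = h/p = 2.18 × 10⁻¹² m = 2180 fm.

λ = 2180 fm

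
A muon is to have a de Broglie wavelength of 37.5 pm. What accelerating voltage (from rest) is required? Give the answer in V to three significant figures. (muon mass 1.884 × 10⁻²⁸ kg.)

p = h/λ = 6.626 × 10⁻³⁴ / 3.750 × 10⁻¹¹ = 1.767 × 10⁻²³ kg·m/s.
KE = p²/(2m) = 8.286 × 10⁻¹⁹ J.
V = KE/e = 8.286 × 10⁻¹⁹ / (1.602 × 10⁻¹⁹) = 5.17 V.

V = 5.17 V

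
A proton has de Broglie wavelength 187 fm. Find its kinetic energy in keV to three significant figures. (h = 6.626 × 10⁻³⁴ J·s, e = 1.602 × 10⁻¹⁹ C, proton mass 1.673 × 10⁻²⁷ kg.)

KE = 23.4 keV

p = h/λ = 6.626 × 10⁻³⁴ / 1.870 × 10⁻¹³ = 3.543 × 10⁻²¹ kg·m/s.
KE = p²/(2m) = (3.543 × 10⁻²¹)² / (2 × 1.673 × 10⁻²⁷) = 3.752 × 10⁻¹⁵ J = 23.4 keV.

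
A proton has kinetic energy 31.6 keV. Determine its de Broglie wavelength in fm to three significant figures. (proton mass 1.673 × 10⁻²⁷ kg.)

KE = 31.6 keV = 5.062 × 10⁻¹⁵ J.
p = √(2mKE) = √(2 × 1.673 × 10⁻²⁷ × 5.062 × 10⁻¹⁵) = 4.116 × 10⁻²¹ kg·m/s.
λ = h/p = 6.626 × 10⁻³⁴ / 4.116 × 10⁻²¹ = 1.61 × 10⁻¹³ m = 161 fm.

λ = 161 fm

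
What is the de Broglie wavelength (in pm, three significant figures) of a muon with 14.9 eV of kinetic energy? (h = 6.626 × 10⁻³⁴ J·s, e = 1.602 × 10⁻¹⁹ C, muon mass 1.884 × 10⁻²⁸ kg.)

λ = 22.1 pm

KE = 14.9 eV = 2.387 × 10⁻¹⁸ J.
p = √(2mKE) = √(2 × 1.884 × 10⁻²⁸ × 2.387 × 10⁻¹⁸) = 2.999 × 10⁻²³ kg·m/s.
λ = h/p = 6.626 × 10⁻³⁴ / 2.999 × 10⁻²³ = 2.21 × 10⁻¹¹ m = 22.1 pm.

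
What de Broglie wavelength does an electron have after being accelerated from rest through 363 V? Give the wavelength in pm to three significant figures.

λ = 64.4 pm

KE = eV = 1.602 × 10⁻¹⁹ × 363.0 = 5.815 × 10⁻¹⁷ J.
p = √(2mKE) = √(2 × 9.109 × 10⁻³¹ × 5.815 × 10⁻¹⁷) = 1.029 × 10⁻²³ kg·m/s.
λ = h/p = 6.626 × 10⁻³⁴ / 1.029 × 10⁻²³ = 6.44 × 10⁻¹¹ m = 64.4 pm.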